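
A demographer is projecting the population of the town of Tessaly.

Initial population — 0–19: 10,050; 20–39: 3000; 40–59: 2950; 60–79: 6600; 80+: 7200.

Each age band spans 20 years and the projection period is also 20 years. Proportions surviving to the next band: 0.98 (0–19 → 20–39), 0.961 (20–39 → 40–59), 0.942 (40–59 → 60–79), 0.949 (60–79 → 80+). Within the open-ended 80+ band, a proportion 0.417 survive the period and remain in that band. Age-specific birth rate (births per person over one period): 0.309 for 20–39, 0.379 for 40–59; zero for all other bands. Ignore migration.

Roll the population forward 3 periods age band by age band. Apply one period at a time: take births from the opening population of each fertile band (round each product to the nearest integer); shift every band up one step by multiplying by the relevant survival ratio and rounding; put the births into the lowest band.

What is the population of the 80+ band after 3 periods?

5288

Call the groups 1 to 5, youngest first.
Period 1.
Births: 3000 * 0.309 = 927  |  2950 * 0.379 = 1118 ⇒ total 2045
Group 2: 10050 * 0.98 = 9849
Group 3: 3000 * 0.961 = 2883
Group 4: 2950 * 0.942 = 2779
Group 5: 6600 * 0.949 + 7200 * 0.417 = 6263 + 3002 = 9265
End of period: [2045, 9849, 2883, 2779, 9265]
Period 2.
Births: 9849 * 0.309 = 3043  |  2883 * 0.379 = 1093 ⇒ total 4136
Group 2: 2045 * 0.98 = 2004
Group 3: 9849 * 0.961 = 9465
Group 4: 2883 * 0.942 = 2716
Group 5: 2779 * 0.949 + 9265 * 0.417 = 2637 + 3864 = 6501
End of period: [4136, 2004, 9465, 2716, 6501]
Period 3.
Births: 2004 * 0.309 = 619  |  9465 * 0.379 = 3587 ⇒ total 4206
Group 2: 4136 * 0.98 = 4053
Group 3: 2004 * 0.961 = 1926
Group 4: 9465 * 0.942 = 8916
Group 5: 2716 * 0.949 + 6501 * 0.417 = 2577 + 2711 = 5288
End of period: [4206, 4053, 1926, 8916, 5288]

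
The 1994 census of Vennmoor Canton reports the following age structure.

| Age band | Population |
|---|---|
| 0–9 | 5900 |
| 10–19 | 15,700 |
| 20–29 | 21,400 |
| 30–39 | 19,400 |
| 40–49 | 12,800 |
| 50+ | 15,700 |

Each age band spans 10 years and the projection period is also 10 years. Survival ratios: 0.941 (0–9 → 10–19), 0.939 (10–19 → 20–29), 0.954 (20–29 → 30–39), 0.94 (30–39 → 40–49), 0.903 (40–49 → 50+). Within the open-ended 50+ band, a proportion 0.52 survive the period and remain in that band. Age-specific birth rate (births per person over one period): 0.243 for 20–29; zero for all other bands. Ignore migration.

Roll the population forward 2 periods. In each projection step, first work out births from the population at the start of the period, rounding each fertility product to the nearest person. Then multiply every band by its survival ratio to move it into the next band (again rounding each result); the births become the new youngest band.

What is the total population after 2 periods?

(Bands numbered youngest = 1 to oldest = 6.)
[period 1]
Births: 21400 * 0.243 = 5200
Band 2: 5900 * 0.941 = 5552
Band 3: 15700 * 0.939 = 14742
Band 4: 21400 * 0.954 = 20416
Band 5: 19400 * 0.94 = 18236
Band 6: 12800 * 0.903 + 15700 * 0.52 = 11558 + 8164 = 19722
→ [5200, 5552, 14742, 20416, 18236, 19722]
[period 2]
Births: 14742 * 0.243 = 3582
Band 2: 5200 * 0.941 = 4893
Band 3: 5552 * 0.939 = 5213
Band 4: 14742 * 0.954 = 14064
Band 5: 20416 * 0.94 = 19191
Band 6: 18236 * 0.903 + 19722 * 0.52 = 16467 + 10255 = 26722
→ [3582, 4893, 5213, 14064, 19191, 26722]
Total after period 2: 3582 + 4893 + 5213 + 14064 + 19191 + 26722 = 73665

73665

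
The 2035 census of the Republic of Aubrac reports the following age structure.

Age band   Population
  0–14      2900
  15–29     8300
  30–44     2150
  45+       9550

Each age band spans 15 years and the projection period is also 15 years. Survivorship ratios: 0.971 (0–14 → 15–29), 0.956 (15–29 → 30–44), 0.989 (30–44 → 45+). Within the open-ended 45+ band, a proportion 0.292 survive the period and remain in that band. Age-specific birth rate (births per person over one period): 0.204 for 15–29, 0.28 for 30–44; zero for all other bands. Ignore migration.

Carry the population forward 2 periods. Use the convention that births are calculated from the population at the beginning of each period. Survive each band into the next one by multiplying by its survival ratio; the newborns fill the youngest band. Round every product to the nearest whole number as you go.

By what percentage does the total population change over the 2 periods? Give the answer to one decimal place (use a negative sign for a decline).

-25.8

Call the groups 1 to 4, youngest first.
After projecting period 1:
Births: 8300 * 0.204 = 1693  |  2150 * 0.28 = 602 → total 2295
Group 2: 2900 * 0.971 = 2816
Group 3: 8300 * 0.956 = 7935
Group 4: 2150 * 0.989 + 9550 * 0.292 = 2126 + 2789 = 4915
→ [2295, 2816, 7935, 4915]
After projecting period 2:
Births: 2816 * 0.204 = 574  |  7935 * 0.28 = 2222 → total 2796
Group 2: 2295 * 0.971 = 2228
Group 3: 2816 * 0.956 = 2692
Group 4: 7935 * 0.989 + 4915 * 0.292 = 7848 + 1435 = 9283
→ [2796, 2228, 2692, 9283]
Total: 22900 → 16999; change = -5901; percentage change = -25.8%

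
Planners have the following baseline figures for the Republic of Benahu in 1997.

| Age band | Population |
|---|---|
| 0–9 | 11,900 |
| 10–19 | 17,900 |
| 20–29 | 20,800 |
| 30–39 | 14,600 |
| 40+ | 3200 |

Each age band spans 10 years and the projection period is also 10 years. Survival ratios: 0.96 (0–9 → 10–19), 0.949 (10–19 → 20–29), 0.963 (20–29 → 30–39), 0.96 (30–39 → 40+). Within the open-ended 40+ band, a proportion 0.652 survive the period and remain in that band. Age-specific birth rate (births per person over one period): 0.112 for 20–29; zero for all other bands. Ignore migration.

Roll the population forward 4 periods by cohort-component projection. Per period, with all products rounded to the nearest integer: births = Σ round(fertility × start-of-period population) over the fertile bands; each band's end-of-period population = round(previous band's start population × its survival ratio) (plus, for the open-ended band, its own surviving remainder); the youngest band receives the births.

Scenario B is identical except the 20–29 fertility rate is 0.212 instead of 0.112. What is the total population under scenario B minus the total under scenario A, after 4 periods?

— Period 1 —
Births: 20800 × 0.112 = 2330
10–19: 11900 × 0.96 = 11424
20–29: 17900 × 0.949 = 16987
30–39: 20800 × 0.963 = 20030
40+: 14600 × 0.96 + 3200 × 0.652 = 14016 + 2086 = 16102
→ [2330, 11424, 16987, 20030, 16102]
— Period 2 —
Births: 16987 × 0.112 = 1903
10–19: 2330 × 0.96 = 2237
20–29: 11424 × 0.949 = 10841
30–39: 16987 × 0.963 = 16358
40+: 20030 × 0.96 + 16102 × 0.652 = 19229 + 10499 = 29728
→ [1903, 2237, 10841, 16358, 29728]
— Period 3 —
Births: 10841 × 0.112 = 1214
10–19: 1903 × 0.96 = 1827
20–29: 2237 × 0.949 = 2123
30–39: 10841 × 0.963 = 10440
40+: 16358 × 0.96 + 29728 × 0.652 = 15704 + 19383 = 35087
→ [1214, 1827, 2123, 10440, 35087]
— Period 4 —
Births: 2123 × 0.112 = 238
10–19: 1214 × 0.96 = 1165
20–29: 1827 × 0.949 = 1734
30–39: 2123 × 0.963 = 2044
40+: 10440 × 0.96 + 35087 × 0.652 = 10022 + 22877 = 32899
→ [238, 1165, 1734, 2044, 32899]
Scenario A total after 4 periods: 38080
Scenario B projection —
— Period 1 —
Births: 20800 × 0.212 = 4410
10–19: 11900 × 0.96 = 11424
20–29: 17900 × 0.949 = 16987
30–39: 20800 × 0.963 = 20030
40+: 14600 × 0.96 + 3200 × 0.652 = 14016 + 2086 = 16102
→ [4410, 11424, 16987, 20030, 16102]
— Period 2 —
Births: 16987 × 0.212 = 3601
10–19: 4410 × 0.96 = 4234
20–29: 11424 × 0.949 = 10841
30–39: 16987 × 0.963 = 16358
40+: 20030 × 0.96 + 16102 × 0.652 = 19229 + 10499 = 29728
→ [3601, 4234, 10841, 16358, 29728]
— Period 3 —
Births: 10841 × 0.212 = 2298
10–19: 3601 × 0.96 = 3457
20–29: 4234 × 0.949 = 4018
30–39: 10841 × 0.963 = 10440
40+: 16358 × 0.96 + 29728 × 0.652 = 15704 + 19383 = 35087
→ [2298, 3457, 4018, 10440, 35087]
— Period 4 —
Births: 4018 × 0.212 = 852
10–19: 2298 × 0.96 = 2206
20–29: 3457 × 0.949 = 3281
30–39: 4018 × 0.963 = 3869
40+: 10440 × 0.96 + 35087 × 0.652 = 10022 + 22877 = 32899
→ [852, 2206, 3281, 3869, 32899]
Scenario B total after 4 periods: 43107
Difference B − A = 43107 − 38080 = 5027

5027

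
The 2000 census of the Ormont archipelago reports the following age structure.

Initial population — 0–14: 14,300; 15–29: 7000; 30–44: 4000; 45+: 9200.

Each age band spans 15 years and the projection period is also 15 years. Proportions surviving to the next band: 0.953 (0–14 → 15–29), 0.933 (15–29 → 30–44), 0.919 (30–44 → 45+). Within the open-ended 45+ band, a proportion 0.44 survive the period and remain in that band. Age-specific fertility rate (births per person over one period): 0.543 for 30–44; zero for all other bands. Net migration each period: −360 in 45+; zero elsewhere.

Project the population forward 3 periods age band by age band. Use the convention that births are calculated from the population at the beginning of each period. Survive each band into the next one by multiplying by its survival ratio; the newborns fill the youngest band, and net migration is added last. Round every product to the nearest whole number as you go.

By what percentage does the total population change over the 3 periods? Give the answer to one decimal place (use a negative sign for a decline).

-20.4

Call the groups 1 to 4, youngest first.
After projecting period 1:
Births: 4000 × 0.543 = 2172
Group 2: 14300 × 0.953 = 13628
Group 3: 7000 × 0.933 = 6531
Group 4: 4000 × 0.919 + 9200 × 0.44 = 3676 + 4048 = 7724
Net migration: Group 4 − 360 → 7364
→ [2172, 13628, 6531, 7364]
After projecting period 2:
Births: 6531 × 0.543 = 3546
Group 2: 2172 × 0.953 = 2070
Group 3: 13628 × 0.933 = 12715
Group 4: 6531 × 0.919 + 7364 × 0.44 = 6002 + 3240 = 9242
Net migration: Group 4 − 360 → 8882
→ [3546, 2070, 12715, 8882]
After projecting period 3:
Births: 12715 × 0.543 = 6904
Group 2: 3546 × 0.953 = 3379
Group 3: 2070 × 0.933 = 1931
Group 4: 12715 × 0.919 + 8882 × 0.44 = 11685 + 3908 = 15593
Net migration: Group 4 − 360 → 15233
→ [6904, 3379, 1931, 15233]
Total: 34500 → 27447; change = -7053; percentage change = -20.4%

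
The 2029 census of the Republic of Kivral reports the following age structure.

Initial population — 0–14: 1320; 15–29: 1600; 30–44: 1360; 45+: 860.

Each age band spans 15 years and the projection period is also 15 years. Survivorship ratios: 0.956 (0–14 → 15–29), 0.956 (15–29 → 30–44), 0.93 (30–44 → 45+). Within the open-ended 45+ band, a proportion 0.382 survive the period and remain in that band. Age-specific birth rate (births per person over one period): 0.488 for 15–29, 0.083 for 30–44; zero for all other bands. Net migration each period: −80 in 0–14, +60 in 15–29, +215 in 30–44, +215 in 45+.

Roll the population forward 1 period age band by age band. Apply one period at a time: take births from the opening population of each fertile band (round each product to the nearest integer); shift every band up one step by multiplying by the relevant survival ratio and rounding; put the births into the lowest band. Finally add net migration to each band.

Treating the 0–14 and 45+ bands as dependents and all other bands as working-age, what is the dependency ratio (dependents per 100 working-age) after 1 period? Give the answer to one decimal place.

85.5

Let band 1 be 0–14 through band 4 = 45+.
Period 1:
Births: 1600 × 0.488 = 781  |  1360 × 0.083 = 113 → total 894
Band 2: 1320 × 0.956 = 1262
Band 3: 1600 × 0.956 = 1530
Band 4: 1360 × 0.93 + 860 × 0.382 = 1265 + 329 = 1594
Net migration: Band 1 − 80 → 814; Band 2 + 60 → 1322; Band 3 + 215 → 1745; Band 4 + 215 → 1809
Population now: 0–14=814, 15–29=1322, 30–44=1745, 45+=1809
Dependents (band 0–14 + band 45+) = 814 + 1809 = 2623; working-age = 3067; ratio = 2623/3067 × 100 = 85.5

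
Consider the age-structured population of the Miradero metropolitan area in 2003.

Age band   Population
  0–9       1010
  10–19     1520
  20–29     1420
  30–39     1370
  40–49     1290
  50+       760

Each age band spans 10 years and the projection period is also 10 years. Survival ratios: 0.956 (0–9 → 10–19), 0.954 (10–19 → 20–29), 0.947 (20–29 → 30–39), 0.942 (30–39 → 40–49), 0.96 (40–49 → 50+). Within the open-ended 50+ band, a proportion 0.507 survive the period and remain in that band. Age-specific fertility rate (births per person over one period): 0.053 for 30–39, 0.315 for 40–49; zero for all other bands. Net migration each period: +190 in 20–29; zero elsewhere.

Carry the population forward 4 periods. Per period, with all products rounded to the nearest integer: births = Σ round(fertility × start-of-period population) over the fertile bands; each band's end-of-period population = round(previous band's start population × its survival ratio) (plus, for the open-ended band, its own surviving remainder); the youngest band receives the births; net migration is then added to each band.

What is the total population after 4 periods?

5739

(Groups numbered youngest = 1 to oldest = 6.)
After projecting period 1:
Births: 1370 × 0.053 = 73, 1290 × 0.315 = 406 → 479
Group 2: 1010 × 0.956 = 966
Group 3: 1520 × 0.954 = 1450
Group 4: 1420 × 0.947 = 1345
Group 5: 1370 × 0.942 = 1291
Group 6: 1290 × 0.96 + 760 × 0.507 = 1238 + 385 = 1623
Net migration: Group 3 + 190 → 1640
Population now: 0–9=479, 10–19=966, 20–29=1640, 30–39=1345, 40–49=1291, 50+=1623
After projecting period 2:
Births: 1345 × 0.053 = 71, 1291 × 0.315 = 407 → 478
Group 2: 479 × 0.956 = 458
Group 3: 966 × 0.954 = 922
Group 4: 1640 × 0.947 = 1553
Group 5: 1345 × 0.942 = 1267
Group 6: 1291 × 0.96 + 1623 × 0.507 = 1239 + 823 = 2062
Net migration: Group 3 + 190 → 1112
Population now: 0–9=478, 10–19=458, 20–29=1112, 30–39=1553, 40–49=1267, 50+=2062
After projecting period 3:
Births: 1553 × 0.053 = 82, 1267 × 0.315 = 399 → 481
Group 2: 478 × 0.956 = 457
Group 3: 458 × 0.954 = 437
Group 4: 1112 × 0.947 = 1053
Group 5: 1553 × 0.942 = 1463
Group 6: 1267 × 0.96 + 2062 × 0.507 = 1216 + 1045 = 2261
Net migration: Group 3 + 190 → 627
Population now: 0–9=481, 10–19=457, 20–29=627, 30–39=1053, 40–49=1463, 50+=2261
After projecting period 4:
Births: 1053 × 0.053 = 56, 1463 × 0.315 = 461 → 517
Group 2: 481 × 0.956 = 460
Group 3: 457 × 0.954 = 436
Group 4: 627 × 0.947 = 594
Group 5: 1053 × 0.942 = 992
Group 6: 1463 × 0.96 + 2261 × 0.507 = 1404 + 1146 = 2550
Net migration: Group 3 + 190 → 626
Population now: 0–9=517, 10–19=460, 20–29=626, 30–39=594, 40–49=992, 50+=2550
Total after period 4: 517 + 460 + 626 + 594 + 992 + 2550 = 5739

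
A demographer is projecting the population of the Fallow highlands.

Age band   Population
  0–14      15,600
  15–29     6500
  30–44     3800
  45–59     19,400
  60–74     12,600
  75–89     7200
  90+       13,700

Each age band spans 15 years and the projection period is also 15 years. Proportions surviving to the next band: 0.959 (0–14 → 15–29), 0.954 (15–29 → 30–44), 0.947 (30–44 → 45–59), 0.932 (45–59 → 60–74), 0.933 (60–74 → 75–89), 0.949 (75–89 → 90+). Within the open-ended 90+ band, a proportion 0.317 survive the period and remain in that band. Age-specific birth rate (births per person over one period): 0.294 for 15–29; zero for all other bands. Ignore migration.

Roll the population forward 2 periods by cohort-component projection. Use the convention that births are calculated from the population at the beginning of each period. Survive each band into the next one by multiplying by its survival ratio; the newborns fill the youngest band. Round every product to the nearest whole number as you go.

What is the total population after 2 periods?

[period 1]
Births: 6500 × 0.294 = 1911
15–29: 15600 × 0.959 = 14960
30–44: 6500 × 0.954 = 6201
45–59: 3800 × 0.947 = 3599
60–74: 19400 × 0.932 = 18081
75–89: 12600 × 0.933 = 11756
90+: 7200 × 0.949 + 13700 × 0.317 = 6833 + 4343 = 11176
End of period: [1911, 14960, 6201, 3599, 18081, 11756, 11176]
[period 2]
Births: 14960 × 0.294 = 4398
15–29: 1911 × 0.959 = 1833
30–44: 14960 × 0.954 = 14272
45–59: 6201 × 0.947 = 5872
60–74: 3599 × 0.932 = 3354
75–89: 18081 × 0.933 = 16870
90+: 11756 × 0.949 + 11176 × 0.317 = 11156 + 3543 = 14699
End of period: [4398, 1833, 14272, 5872, 3354, 16870, 14699]
Total after period 2: 4398 + 1833 + 14272 + 5872 + 3354 + 16870 + 14699 = 61298

61298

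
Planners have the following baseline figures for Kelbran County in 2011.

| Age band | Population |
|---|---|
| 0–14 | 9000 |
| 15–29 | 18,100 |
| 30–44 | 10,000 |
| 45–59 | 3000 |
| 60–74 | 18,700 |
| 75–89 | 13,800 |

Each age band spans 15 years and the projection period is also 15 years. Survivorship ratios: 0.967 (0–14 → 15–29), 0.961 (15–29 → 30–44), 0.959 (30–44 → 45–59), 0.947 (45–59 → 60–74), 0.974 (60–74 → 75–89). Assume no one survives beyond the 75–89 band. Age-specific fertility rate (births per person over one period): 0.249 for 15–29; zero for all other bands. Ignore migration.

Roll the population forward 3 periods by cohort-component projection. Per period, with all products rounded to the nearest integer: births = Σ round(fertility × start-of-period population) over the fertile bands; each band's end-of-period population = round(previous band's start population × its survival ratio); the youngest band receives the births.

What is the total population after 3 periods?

40032

[period 1]
Births: 18100 * 0.249 = 4507
15–29: 9000 * 0.967 = 8703
30–44: 18100 * 0.961 = 17394
45–59: 10000 * 0.959 = 9590
60–74: 3000 * 0.947 = 2841
75–89: 18700 * 0.974 = 18214
End of period: [4507, 8703, 17394, 9590, 2841, 18214]
[period 2]
Births: 8703 * 0.249 = 2167
15–29: 4507 * 0.967 = 4358
30–44: 8703 * 0.961 = 8364
45–59: 17394 * 0.959 = 16681
60–74: 9590 * 0.947 = 9082
75–89: 2841 * 0.974 = 2767
End of period: [2167, 4358, 8364, 16681, 9082, 2767]
[period 3]
Births: 4358 * 0.249 = 1085
15–29: 2167 * 0.967 = 2095
30–44: 4358 * 0.961 = 4188
45–59: 8364 * 0.959 = 8021
60–74: 16681 * 0.947 = 15797
75–89: 9082 * 0.974 = 8846
End of period: [1085, 2095, 4188, 8021, 15797, 8846]
Total after period 3: 1085 + 2095 + 4188 + 8021 + 15797 + 8846 = 40032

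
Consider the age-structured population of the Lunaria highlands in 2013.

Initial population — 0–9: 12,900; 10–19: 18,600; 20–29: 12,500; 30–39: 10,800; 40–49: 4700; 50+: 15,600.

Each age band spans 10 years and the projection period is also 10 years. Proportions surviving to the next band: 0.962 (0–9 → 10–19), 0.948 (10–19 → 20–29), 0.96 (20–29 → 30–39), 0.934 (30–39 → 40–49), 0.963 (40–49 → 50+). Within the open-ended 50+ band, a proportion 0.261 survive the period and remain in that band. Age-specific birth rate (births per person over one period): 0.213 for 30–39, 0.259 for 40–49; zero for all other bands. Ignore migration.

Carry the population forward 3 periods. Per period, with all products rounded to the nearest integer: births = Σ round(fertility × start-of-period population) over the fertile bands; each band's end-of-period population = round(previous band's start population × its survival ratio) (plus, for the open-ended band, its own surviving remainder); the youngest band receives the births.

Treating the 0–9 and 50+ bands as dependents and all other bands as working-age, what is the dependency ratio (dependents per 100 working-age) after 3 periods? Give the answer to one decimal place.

Period 1:
Births: 10800 × 0.213 = 2300  |  4700 × 0.259 = 1217 → total 3517
10–19: 12900 × 0.962 = 12410
20–29: 18600 × 0.948 = 17633
30–39: 12500 × 0.96 = 12000
40–49: 10800 × 0.934 = 10087
50+: 4700 × 0.963 + 15600 × 0.261 = 4526 + 4072 = 8598
End of period: [3517, 12410, 17633, 12000, 10087, 8598]
Period 2:
Births: 12000 × 0.213 = 2556  |  10087 × 0.259 = 2613 → total 5169
10–19: 3517 × 0.962 = 3383
20–29: 12410 × 0.948 = 11765
30–39: 17633 × 0.96 = 16928
40–49: 12000 × 0.934 = 11208
50+: 10087 × 0.963 + 8598 × 0.261 = 9714 + 2244 = 11958
End of period: [5169, 3383, 11765, 16928, 11208, 11958]
Period 3:
Births: 16928 × 0.213 = 3606  |  11208 × 0.259 = 2903 → total 6509
10–19: 5169 × 0.962 = 4973
20–29: 3383 × 0.948 = 3207
30–39: 11765 × 0.96 = 11294
40–49: 16928 × 0.934 = 15811
50+: 11208 × 0.963 + 11958 × 0.261 = 10793 + 3121 = 13914
End of period: [6509, 4973, 3207, 11294, 15811, 13914]
Dependents (band 0–9 + band 50+) = 6509 + 13914 = 20423; working-age = 35285; ratio = 20423/35285 × 100 = 57.9

57.9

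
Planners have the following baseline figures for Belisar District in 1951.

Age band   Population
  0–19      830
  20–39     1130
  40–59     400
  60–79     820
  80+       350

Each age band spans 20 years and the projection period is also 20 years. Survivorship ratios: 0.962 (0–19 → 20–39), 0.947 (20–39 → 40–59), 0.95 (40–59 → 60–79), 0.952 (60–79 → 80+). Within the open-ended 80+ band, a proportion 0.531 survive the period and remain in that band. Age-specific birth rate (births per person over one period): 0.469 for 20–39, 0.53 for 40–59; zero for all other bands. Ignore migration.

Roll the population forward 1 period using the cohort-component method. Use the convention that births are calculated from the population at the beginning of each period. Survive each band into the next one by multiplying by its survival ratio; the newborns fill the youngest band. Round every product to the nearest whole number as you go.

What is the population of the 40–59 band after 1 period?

1070

Period 1:
Births: 1130 × 0.469 = 530, 400 × 0.53 = 212 ⇒ total 742
20–39: 830 × 0.962 = 798
40–59: 1130 × 0.947 = 1070
60–79: 400 × 0.95 = 380
80+: 820 × 0.952 + 350 × 0.531 = 781 + 186 = 967
End of period: [742, 798, 1070, 380, 967]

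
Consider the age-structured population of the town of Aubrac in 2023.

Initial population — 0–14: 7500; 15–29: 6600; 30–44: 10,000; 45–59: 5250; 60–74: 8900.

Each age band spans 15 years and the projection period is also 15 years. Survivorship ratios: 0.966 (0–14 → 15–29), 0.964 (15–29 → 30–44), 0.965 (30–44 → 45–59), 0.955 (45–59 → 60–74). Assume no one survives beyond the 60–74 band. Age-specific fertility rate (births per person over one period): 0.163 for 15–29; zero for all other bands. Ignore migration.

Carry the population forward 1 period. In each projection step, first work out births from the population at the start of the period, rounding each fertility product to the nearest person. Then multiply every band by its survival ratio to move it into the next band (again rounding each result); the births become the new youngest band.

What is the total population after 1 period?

(Groups numbered youngest = 1 to oldest = 5.)
After projecting period 1:
Births: 6600 × 0.163 = 1076
Group 2: 7500 × 0.966 = 7245
Group 3: 6600 × 0.964 = 6362
Group 4: 10000 × 0.965 = 9650
Group 5: 5250 × 0.955 = 5014
→ [1076, 7245, 6362, 9650, 5014]
Total after period 1: 1076 + 7245 + 6362 + 9650 + 5014 = 29347

29347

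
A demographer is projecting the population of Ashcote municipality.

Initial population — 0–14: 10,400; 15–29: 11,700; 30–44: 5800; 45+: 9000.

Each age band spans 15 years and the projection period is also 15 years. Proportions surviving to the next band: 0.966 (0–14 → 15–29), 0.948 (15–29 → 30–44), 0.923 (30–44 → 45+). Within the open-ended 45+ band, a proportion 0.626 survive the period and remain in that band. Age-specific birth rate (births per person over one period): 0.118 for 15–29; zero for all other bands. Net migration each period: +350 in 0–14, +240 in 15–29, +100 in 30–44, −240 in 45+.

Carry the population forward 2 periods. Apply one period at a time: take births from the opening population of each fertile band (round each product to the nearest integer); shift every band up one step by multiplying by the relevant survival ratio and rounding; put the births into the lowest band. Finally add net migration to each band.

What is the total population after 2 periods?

After projecting period 1:
Births: 11700 * 0.118 = 1381
15–29: 10400 * 0.966 = 10046
30–44: 11700 * 0.948 = 11092
45+: 5800 * 0.923 + 9000 * 0.626 = 5353 + 5634 = 10987
Net migration: 0–14 + 350 → 1731; 15–29 + 240 → 10286; 30–44 + 100 → 11192; 45+ − 240 → 10747
End of period: [1731, 10286, 11192, 10747]
After projecting period 2:
Births: 10286 * 0.118 = 1214
15–29: 1731 * 0.966 = 1672
30–44: 10286 * 0.948 = 9751
45+: 11192 * 0.923 + 10747 * 0.626 = 10330 + 6728 = 17058
Net migration: 0–14 + 350 → 1564; 15–29 + 240 → 1912; 30–44 + 100 → 9851; 45+ − 240 → 16818
End of period: [1564, 1912, 9851, 16818]
Total after period 2: 1564 + 1912 + 9851 + 16818 = 30145

30145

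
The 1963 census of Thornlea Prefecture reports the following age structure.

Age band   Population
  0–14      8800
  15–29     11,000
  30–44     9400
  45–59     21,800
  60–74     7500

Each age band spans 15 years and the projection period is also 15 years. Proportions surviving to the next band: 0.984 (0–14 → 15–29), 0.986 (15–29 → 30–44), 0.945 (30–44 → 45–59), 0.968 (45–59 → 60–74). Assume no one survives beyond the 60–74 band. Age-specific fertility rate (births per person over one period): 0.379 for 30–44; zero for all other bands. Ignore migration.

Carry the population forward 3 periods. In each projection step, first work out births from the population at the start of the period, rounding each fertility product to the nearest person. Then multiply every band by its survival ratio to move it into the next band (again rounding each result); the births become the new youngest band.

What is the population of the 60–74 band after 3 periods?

9921

[period 1]
Births: 9400 × 0.379 = 3563
15–29: 8800 × 0.984 = 8659
30–44: 11000 × 0.986 = 10846
45–59: 9400 × 0.945 = 8883
60–74: 21800 × 0.968 = 21102
Population now: 0–14=3563, 15–29=8659, 30–44=10846, 45–59=8883, 60–74=21102
[period 2]
Births: 10846 × 0.379 = 4111
15–29: 3563 × 0.984 = 3506
30–44: 8659 × 0.986 = 8538
45–59: 10846 × 0.945 = 10249
60–74: 8883 × 0.968 = 8599
Population now: 0–14=4111, 15–29=3506, 30–44=8538, 45–59=10249, 60–74=8599
[period 3]
Births: 8538 × 0.379 = 3236
15–29: 4111 × 0.984 = 4045
30–44: 3506 × 0.986 = 3457
45–59: 8538 × 0.945 = 8068
60–74: 10249 × 0.968 = 9921
Population now: 0–14=3236, 15–29=4045, 30–44=3457, 45–59=8068, 60–74=9921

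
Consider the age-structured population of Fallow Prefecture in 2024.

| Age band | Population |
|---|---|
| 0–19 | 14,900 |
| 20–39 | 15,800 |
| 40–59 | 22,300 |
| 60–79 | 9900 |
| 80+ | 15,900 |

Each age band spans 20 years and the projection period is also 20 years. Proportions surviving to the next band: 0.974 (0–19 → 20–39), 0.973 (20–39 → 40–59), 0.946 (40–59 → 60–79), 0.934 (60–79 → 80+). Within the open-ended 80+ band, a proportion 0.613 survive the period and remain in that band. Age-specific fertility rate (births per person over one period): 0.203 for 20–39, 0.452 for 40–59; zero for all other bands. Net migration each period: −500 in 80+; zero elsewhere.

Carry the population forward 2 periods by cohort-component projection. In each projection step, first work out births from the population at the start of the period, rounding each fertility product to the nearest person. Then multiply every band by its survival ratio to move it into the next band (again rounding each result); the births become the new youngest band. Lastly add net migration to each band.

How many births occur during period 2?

9895

Let group 1 be 0–19 through group 5 = 80+.
[period 1]
Births: 15800 × 0.203 = 3207 ; 22300 × 0.452 = 10080 → total 13287
Group 2: 14900 × 0.974 = 14513
Group 3: 15800 × 0.973 = 15373
Group 4: 22300 × 0.946 = 21096
Group 5: 9900 × 0.934 + 15900 × 0.613 = 9247 + 9747 = 18994
Net migration: Group 5 − 500 → 18494
End of period: [13287, 14513, 15373, 21096, 18494]
[period 2]
Births: 14513 × 0.203 = 2946 ; 15373 × 0.452 = 6949 → total 9895
Group 2: 13287 × 0.974 = 12942
Group 3: 14513 × 0.973 = 14121
Group 4: 15373 × 0.946 = 14543
Group 5: 21096 × 0.934 + 18494 × 0.613 = 19704 + 11337 = 31041
Net migration: Group 5 − 500 → 30541
End of period: [9895, 12942, 14121, 14543, 30541]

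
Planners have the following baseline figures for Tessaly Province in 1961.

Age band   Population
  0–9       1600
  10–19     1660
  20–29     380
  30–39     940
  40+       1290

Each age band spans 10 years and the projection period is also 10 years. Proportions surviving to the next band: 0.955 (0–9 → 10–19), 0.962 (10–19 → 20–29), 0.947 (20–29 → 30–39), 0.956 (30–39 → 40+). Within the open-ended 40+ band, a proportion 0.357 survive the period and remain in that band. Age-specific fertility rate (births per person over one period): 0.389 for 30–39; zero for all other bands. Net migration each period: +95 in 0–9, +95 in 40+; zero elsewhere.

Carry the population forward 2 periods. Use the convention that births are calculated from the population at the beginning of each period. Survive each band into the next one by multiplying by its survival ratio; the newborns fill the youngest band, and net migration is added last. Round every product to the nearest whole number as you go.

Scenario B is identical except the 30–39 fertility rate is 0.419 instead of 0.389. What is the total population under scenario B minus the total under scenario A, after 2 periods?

After projecting period 1:
Births: 940 * 0.389 = 366
10–19: 1600 * 0.955 = 1528
20–29: 1660 * 0.962 = 1597
30–39: 380 * 0.947 = 360
40+: 940 * 0.956 + 1290 * 0.357 = 899 + 461 = 1360
Net migration: 0–9 + 95 → 461; 40+ + 95 → 1455
End of period: [461, 1528, 1597, 360, 1455]
After projecting period 2:
Births: 360 * 0.389 = 140
10–19: 461 * 0.955 = 440
20–29: 1528 * 0.962 = 1470
30–39: 1597 * 0.947 = 1512
40+: 360 * 0.956 + 1455 * 0.357 = 344 + 519 = 863
Net migration: 0–9 + 95 → 235; 40+ + 95 → 958
End of period: [235, 440, 1470, 1512, 958]
Scenario A total after 2 periods: 4615
Scenario B projection —
After projecting period 1:
Births: 940 * 0.419 = 394
10–19: 1600 * 0.955 = 1528
20–29: 1660 * 0.962 = 1597
30–39: 380 * 0.947 = 360
40+: 940 * 0.956 + 1290 * 0.357 = 899 + 461 = 1360
Net migration: 0–9 + 95 → 489; 40+ + 95 → 1455
End of period: [489, 1528, 1597, 360, 1455]
After projecting period 2:
Births: 360 * 0.419 = 151
10–19: 489 * 0.955 = 467
20–29: 1528 * 0.962 = 1470
30–39: 1597 * 0.947 = 1512
40+: 360 * 0.956 + 1455 * 0.357 = 344 + 519 = 863
Net migration: 0–9 + 95 → 246; 40+ + 95 → 958
End of period: [246, 467, 1470, 1512, 958]
Scenario B total after 2 periods: 4653
Difference B − A = 4653 − 4615 = 38

38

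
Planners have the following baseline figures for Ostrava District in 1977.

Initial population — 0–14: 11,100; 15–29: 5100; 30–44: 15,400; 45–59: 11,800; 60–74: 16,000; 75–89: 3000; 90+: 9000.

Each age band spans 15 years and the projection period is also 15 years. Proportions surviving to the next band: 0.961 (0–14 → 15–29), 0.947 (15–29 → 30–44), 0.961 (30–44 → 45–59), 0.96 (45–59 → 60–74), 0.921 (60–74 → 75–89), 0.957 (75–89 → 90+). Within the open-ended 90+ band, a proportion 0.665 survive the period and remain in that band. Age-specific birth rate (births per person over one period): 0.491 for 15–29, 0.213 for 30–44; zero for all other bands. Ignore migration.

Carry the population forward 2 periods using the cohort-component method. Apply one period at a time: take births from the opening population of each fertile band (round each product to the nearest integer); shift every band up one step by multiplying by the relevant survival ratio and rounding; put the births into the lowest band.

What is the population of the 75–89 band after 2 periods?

Let band 1 be 0–14 through band 7 = 90+.
[period 1]
Births: 5100 × 0.491 = 2504  |  15400 × 0.213 = 3280 — total 5784
Band 2: 11100 × 0.961 = 10667
Band 3: 5100 × 0.947 = 4830
Band 4: 15400 × 0.961 = 14799
Band 5: 11800 × 0.96 = 11328
Band 6: 16000 × 0.921 = 14736
Band 7: 3000 × 0.957 + 9000 × 0.665 = 2871 + 5985 = 8856
End of period: [5784, 10667, 4830, 14799, 11328, 14736, 8856]
[period 2]
Births: 10667 × 0.491 = 5237  |  4830 × 0.213 = 1029 — total 6266
Band 2: 5784 × 0.961 = 5558
Band 3: 10667 × 0.947 = 10102
Band 4: 4830 × 0.961 = 4642
Band 5: 14799 × 0.96 = 14207
Band 6: 11328 × 0.921 = 10433
Band 7: 14736 × 0.957 + 8856 × 0.665 = 14102 + 5889 = 19991
End of period: [6266, 5558, 10102, 4642, 14207, 10433, 19991]

10433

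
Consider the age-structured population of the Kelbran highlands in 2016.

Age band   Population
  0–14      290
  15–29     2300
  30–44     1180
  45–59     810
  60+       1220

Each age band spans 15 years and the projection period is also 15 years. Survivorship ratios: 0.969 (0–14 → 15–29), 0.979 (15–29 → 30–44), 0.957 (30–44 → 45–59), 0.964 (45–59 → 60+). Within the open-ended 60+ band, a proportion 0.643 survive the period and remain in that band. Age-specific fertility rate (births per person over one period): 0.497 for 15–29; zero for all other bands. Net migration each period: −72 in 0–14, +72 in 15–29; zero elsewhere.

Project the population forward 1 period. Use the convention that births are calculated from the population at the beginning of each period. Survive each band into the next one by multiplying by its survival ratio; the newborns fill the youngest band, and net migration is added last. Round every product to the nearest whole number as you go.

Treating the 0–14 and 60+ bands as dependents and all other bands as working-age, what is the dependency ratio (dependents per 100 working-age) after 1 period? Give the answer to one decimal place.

[period 1]
Births: 2300 × 0.497 = 1143
15–29: 290 × 0.969 = 281
30–44: 2300 × 0.979 = 2252
45–59: 1180 × 0.957 = 1129
60+: 810 × 0.964 + 1220 × 0.643 = 781 + 784 = 1565
Net migration: 0–14 − 72 → 1071; 15–29 + 72 → 353
End of period: [1071, 353, 2252, 1129, 1565]
Dependents (band 0–14 + band 60+) = 1071 + 1565 = 2636; working-age = 3734; ratio = 2636/3734 × 100 = 70.6

70.6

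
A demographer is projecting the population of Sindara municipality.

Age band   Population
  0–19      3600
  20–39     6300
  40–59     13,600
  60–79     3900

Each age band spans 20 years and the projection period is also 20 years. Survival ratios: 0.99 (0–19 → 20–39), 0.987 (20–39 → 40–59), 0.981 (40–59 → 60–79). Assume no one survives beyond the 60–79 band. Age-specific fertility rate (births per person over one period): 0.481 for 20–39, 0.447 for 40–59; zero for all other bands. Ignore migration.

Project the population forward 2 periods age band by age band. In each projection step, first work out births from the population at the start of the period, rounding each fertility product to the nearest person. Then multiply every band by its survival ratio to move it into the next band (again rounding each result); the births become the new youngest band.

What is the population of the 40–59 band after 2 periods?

3518

Period 1:
Births: 6300 × 0.481 = 3030, 13600 × 0.447 = 6079 → 9109
20–39: 3600 × 0.99 = 3564
40–59: 6300 × 0.987 = 6218
60–79: 13600 × 0.981 = 13342
→ [9109, 3564, 6218, 13342]
Period 2:
Births: 3564 × 0.481 = 1714, 6218 × 0.447 = 2779 → 4493
20–39: 9109 × 0.99 = 9018
40–59: 3564 × 0.987 = 3518
60–79: 6218 × 0.981 = 6100
→ [4493, 9018, 3518, 6100]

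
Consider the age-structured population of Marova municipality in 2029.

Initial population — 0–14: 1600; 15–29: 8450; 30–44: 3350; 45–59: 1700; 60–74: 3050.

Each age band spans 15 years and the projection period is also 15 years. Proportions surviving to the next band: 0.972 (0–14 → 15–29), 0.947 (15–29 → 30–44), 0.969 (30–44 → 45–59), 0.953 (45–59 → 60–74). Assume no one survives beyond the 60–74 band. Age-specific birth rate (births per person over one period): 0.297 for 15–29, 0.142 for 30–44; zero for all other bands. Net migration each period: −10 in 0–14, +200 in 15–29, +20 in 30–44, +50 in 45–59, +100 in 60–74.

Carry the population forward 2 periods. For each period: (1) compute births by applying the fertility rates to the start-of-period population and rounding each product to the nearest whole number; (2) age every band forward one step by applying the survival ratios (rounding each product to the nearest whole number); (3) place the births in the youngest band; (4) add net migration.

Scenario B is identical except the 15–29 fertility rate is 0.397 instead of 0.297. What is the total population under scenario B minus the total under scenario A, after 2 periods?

Call the groups 1 to 5, youngest first.
— Period 1 —
Births: 8450 × 0.297 = 2510  |  3350 × 0.142 = 476 → total 2986
Group 2: 1600 × 0.972 = 1555
Group 3: 8450 × 0.947 = 8002
Group 4: 3350 × 0.969 = 3246
Group 5: 1700 × 0.953 = 1620
Net migration: Group 1 − 10 → 2976; Group 2 + 200 → 1755; Group 3 + 20 → 8022; Group 4 + 50 → 3296; Group 5 + 100 → 1720
Giving 2976 / 1755 / 8022 / 3296 / 1720.
— Period 2 —
Births: 1755 × 0.297 = 521  |  8022 × 0.142 = 1139 → total 1660
Group 2: 2976 × 0.972 = 2893
Group 3: 1755 × 0.947 = 1662
Group 4: 8022 × 0.969 = 7773
Group 5: 3296 × 0.953 = 3141
Net migration: Group 1 − 10 → 1650; Group 2 + 200 → 3093; Group 3 + 20 → 1682; Group 4 + 50 → 7823; Group 5 + 100 → 3241
Giving 1650 / 3093 / 1682 / 7823 / 3241.
Scenario A total after 2 periods: 17489
Scenario B projection —
— Period 1 —
Births: 8450 × 0.397 = 3355  |  3350 × 0.142 = 476 → total 3831
Group 2: 1600 × 0.972 = 1555
Group 3: 8450 × 0.947 = 8002
Group 4: 3350 × 0.969 = 3246
Group 5: 1700 × 0.953 = 1620
Net migration: Group 1 − 10 → 3821; Group 2 + 200 → 1755; Group 3 + 20 → 8022; Group 4 + 50 → 3296; Group 5 + 100 → 1720
Giving 3821 / 1755 / 8022 / 3296 / 1720.
— Period 2 —
Births: 1755 × 0.397 = 697  |  8022 × 0.142 = 1139 → total 1836
Group 2: 3821 × 0.972 = 3714
Group 3: 1755 × 0.947 = 1662
Group 4: 8022 × 0.969 = 7773
Group 5: 3296 × 0.953 = 3141
Net migration: Group 1 − 10 → 1826; Group 2 + 200 → 3914; Group 3 + 20 → 1682; Group 4 + 50 → 7823; Group 5 + 100 → 3241
Giving 1826 / 3914 / 1682 / 7823 / 3241.
Scenario B total after 2 periods: 18486
Difference B − A = 18486 − 17489 = 997

997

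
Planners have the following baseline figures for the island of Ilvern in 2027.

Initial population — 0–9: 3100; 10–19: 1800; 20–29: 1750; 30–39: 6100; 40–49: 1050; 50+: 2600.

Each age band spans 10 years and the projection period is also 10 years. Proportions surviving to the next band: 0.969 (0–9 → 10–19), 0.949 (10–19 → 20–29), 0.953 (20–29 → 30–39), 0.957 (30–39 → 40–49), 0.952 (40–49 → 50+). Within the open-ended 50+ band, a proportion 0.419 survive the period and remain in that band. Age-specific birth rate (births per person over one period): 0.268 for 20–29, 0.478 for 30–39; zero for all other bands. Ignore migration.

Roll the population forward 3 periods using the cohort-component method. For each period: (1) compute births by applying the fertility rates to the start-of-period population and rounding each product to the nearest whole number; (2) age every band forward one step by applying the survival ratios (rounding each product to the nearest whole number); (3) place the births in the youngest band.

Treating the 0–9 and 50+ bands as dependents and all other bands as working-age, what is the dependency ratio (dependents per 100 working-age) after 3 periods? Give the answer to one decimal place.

66.9

[period 1]
Births: 1750 * 0.268 = 469  |  6100 * 0.478 = 2916 → total 3385
10–19: 3100 * 0.969 = 3004
20–29: 1800 * 0.949 = 1708
30–39: 1750 * 0.953 = 1668
40–49: 6100 * 0.957 = 5838
50+: 1050 * 0.952 + 2600 * 0.419 = 1000 + 1089 = 2089
→ [3385, 3004, 1708, 1668, 5838, 2089]
[period 2]
Births: 1708 * 0.268 = 458  |  1668 * 0.478 = 797 → total 1255
10–19: 3385 * 0.969 = 3280
20–29: 3004 * 0.949 = 2851
30–39: 1708 * 0.953 = 1628
40–49: 1668 * 0.957 = 1596
50+: 5838 * 0.952 + 2089 * 0.419 = 5558 + 875 = 6433
→ [1255, 3280, 2851, 1628, 1596, 6433]
[period 3]
Births: 2851 * 0.268 = 764  |  1628 * 0.478 = 778 → total 1542
10–19: 1255 * 0.969 = 1216
20–29: 3280 * 0.949 = 3113
30–39: 2851 * 0.953 = 2717
40–49: 1628 * 0.957 = 1558
50+: 1596 * 0.952 + 6433 * 0.419 = 1519 + 2695 = 4214
→ [1542, 1216, 3113, 2717, 1558, 4214]
Dependents (band 0–9 + band 50+) = 1542 + 4214 = 5756; working-age = 8604; ratio = 5756/8604 × 100 = 66.9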